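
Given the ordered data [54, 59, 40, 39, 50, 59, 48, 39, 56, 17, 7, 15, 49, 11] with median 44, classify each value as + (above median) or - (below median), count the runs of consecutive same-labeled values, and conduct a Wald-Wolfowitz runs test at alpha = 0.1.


Step 1: Compute median = 44; label A = above, B = below.
Labels in order: AABBAAABABBBAB  (n_A = 7, n_B = 7)
Step 2: Count runs R = 8.
Step 3: Under H0 (random ordering), E[R] = 2*n_A*n_B/(n_A+n_B) + 1 = 2*7*7/14 + 1 = 8.0000.
        Var[R] = 2*n_A*n_B*(2*n_A*n_B - n_A - n_B) / ((n_A+n_B)^2 * (n_A+n_B-1)) = 8232/2548 = 3.2308.
        SD[R] = 1.7974.
Step 4: R = E[R], so z = 0 with no continuity correction.
Step 5: Two-sided p-value via normal approximation = 2*(1 - Phi(|z|)) = 1.000000.
Step 6: alpha = 0.1. fail to reject H0.

R = 8, z = 0.0000, p = 1.000000, fail to reject H0.


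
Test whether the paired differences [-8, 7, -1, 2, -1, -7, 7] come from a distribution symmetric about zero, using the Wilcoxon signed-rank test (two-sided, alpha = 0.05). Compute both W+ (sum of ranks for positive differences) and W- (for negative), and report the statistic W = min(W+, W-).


Step 1: Drop any zero differences (none here) and take |d_i|.
|d| = [8, 7, 1, 2, 1, 7, 7]
Step 2: Midrank |d_i| (ties get averaged ranks).
ranks: |8|->7, |7|->5, |1|->1.5, |2|->3, |1|->1.5, |7|->5, |7|->5
Step 3: Attach original signs; sum ranks with positive sign and with negative sign.
W+ = 5 + 3 + 5 = 13
W- = 7 + 1.5 + 1.5 + 5 = 15
(Check: W+ + W- = 28 should equal n(n+1)/2 = 28.)
Step 4: Test statistic W = min(W+, W-) = 13.
Step 5: Ties in |d|, so use the tie-corrected normal approximation.
        E[W] = n(n+1)/4 = 7*8/4 = 14.
        Tie groups: |d|=1 (t=2), |d|=7 (t=3); sum(t^3 - t) = 30.
        Var[W] = n(n+1)(2n+1)/24 - sum(t^3-t)/48 = 840/24 - 30/48 = 34.375.
        z = (W - E[W]) / sqrt(Var[W]) = (13 - 14) / 5.8630 = -0.1706.
        Two-sided p = 2*Phi(z) = 0.864569.
Step 6: alpha = 0.05. fail to reject H0.

W+ = 13, W- = 15, W = min = 13, p = 0.864569, fail to reject H0.


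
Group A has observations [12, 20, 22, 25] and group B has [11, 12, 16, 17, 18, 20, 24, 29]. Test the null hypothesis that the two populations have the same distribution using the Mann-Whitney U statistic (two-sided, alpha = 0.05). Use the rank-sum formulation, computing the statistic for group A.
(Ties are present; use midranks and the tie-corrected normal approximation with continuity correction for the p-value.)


Step 1: Combine and sort all 12 observations; assign midranks.
sorted (value, group): (11,Y), (12,X), (12,Y), (16,Y), (17,Y), (18,Y), (20,X), (20,Y), (22,X), (24,Y), (25,X), (29,Y)
ranks: 11->1, 12->2.5, 12->2.5, 16->4, 17->5, 18->6, 20->7.5, 20->7.5, 22->9, 24->10, 25->11, 29->12
Step 2: Rank sum for X: R1 = 2.5 + 7.5 + 9 + 11 = 30.
Step 3: U_X = R1 - n1(n1+1)/2 = 30 - 4*5/2 = 30 - 10 = 20.
       U_Y = n1*n2 - U_X = 32 - 20 = 12.
Step 4: Ties are present, so use the tie-corrected normal approximation (with continuity correction) for the p-value.
Step 5: p-value = 0.550818; compare to alpha = 0.05. fail to reject H0.

U_X = 20, p = 0.550818, fail to reject H0 at alpha = 0.05.


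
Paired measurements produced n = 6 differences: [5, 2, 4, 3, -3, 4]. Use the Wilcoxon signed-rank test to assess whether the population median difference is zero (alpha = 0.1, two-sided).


Step 1: Drop any zero differences (none here) and take |d_i|.
|d| = [5, 2, 4, 3, 3, 4]
Step 2: Midrank |d_i| (ties get averaged ranks).
ranks: |5|->6, |2|->1, |4|->4.5, |3|->2.5, |3|->2.5, |4|->4.5
Step 3: Attach original signs; sum ranks with positive sign and with negative sign.
W+ = 6 + 1 + 4.5 + 2.5 + 4.5 = 18.5
W- = 2.5 = 2.5
(Check: W+ + W- = 21 should equal n(n+1)/2 = 21.)
Step 4: Test statistic W = min(W+, W-) = 2.5.
Step 5: Ties in |d|, so use the tie-corrected normal approximation.
        E[W] = n(n+1)/4 = 6*7/4 = 10.5.
        Tie groups: |d|=3 (t=2), |d|=4 (t=2); sum(t^3 - t) = 12.
        Var[W] = n(n+1)(2n+1)/24 - sum(t^3-t)/48 = 546/24 - 12/48 = 22.5.
        z = (W - E[W]) / sqrt(Var[W]) = (2.5 - 10.5) / 4.7434 = -1.6865.
        Two-sided p = 2*Phi(z) = 0.091690.
Step 6: alpha = 0.1. reject H0.

W+ = 18.5, W- = 2.5, W = min = 2.5, p = 0.091690, reject H0.


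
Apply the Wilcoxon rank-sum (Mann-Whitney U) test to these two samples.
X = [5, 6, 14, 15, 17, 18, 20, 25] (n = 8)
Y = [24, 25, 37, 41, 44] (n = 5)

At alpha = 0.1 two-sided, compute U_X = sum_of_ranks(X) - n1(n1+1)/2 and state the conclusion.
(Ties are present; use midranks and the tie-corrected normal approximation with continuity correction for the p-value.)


Step 1: Combine and sort all 13 observations; assign midranks.
sorted (value, group): (5,X), (6,X), (14,X), (15,X), (17,X), (18,X), (20,X), (24,Y), (25,X), (25,Y), (37,Y), (41,Y), (44,Y)
ranks: 5->1, 6->2, 14->3, 15->4, 17->5, 18->6, 20->7, 24->8, 25->9.5, 25->9.5, 37->11, 41->12, 44->13
Step 2: Rank sum for X: R1 = 1 + 2 + 3 + 4 + 5 + 6 + 7 + 9.5 = 37.5.
Step 3: U_X = R1 - n1(n1+1)/2 = 37.5 - 8*9/2 = 37.5 - 36 = 1.5.
       U_Y = n1*n2 - U_X = 40 - 1.5 = 38.5.
Step 4: Ties are present, so use the tie-corrected normal approximation (with continuity correction) for the p-value.
Step 5: p-value = 0.008326; compare to alpha = 0.1. reject H0.

U_X = 1.5, p = 0.008326, reject H0 at alpha = 0.1.


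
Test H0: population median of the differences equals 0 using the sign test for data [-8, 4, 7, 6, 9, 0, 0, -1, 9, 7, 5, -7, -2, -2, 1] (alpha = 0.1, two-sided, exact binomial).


Step 1: Discard zero differences. Original n = 15; n_eff = number of nonzero differences = 13.
Nonzero differences (with sign): -8, +4, +7, +6, +9, -1, +9, +7, +5, -7, -2, -2, +1
Step 2: Count signs: positive = 8, negative = 5.
Step 3: Under H0: P(positive) = 0.5, so the number of positives S ~ Bin(13, 0.5).
Step 4: Two-sided exact p-value = sum of Bin(13,0.5) probabilities at or below the observed probability = 0.581055.
Step 5: alpha = 0.1. fail to reject H0.

n_eff = 13, pos = 8, neg = 5, p = 0.581055, fail to reject H0.


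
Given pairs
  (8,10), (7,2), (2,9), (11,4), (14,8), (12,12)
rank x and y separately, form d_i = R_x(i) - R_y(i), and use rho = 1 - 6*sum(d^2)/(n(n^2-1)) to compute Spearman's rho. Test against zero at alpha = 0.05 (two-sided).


Step 1: Rank x and y separately (midranks; no ties here).
rank(x): 8->3, 7->2, 2->1, 11->4, 14->6, 12->5
rank(y): 10->5, 2->1, 9->4, 4->2, 8->3, 12->6
Step 2: d_i = R_x(i) - R_y(i); compute d_i^2.
  (3-5)^2=4, (2-1)^2=1, (1-4)^2=9, (4-2)^2=4, (6-3)^2=9, (5-6)^2=1
sum(d^2) = 28.
Step 3: rho = 1 - 6*28 / (6*(6^2 - 1)) = 1 - 168/210 = 0.200000.
Step 4: Under H0, t = rho * sqrt((n-2)/(1-rho^2)) = 0.4082 ~ t(4).
Step 5: Two-sided p-value from the t-distribution with 4 df = 0.704000.
Step 6: alpha = 0.05. fail to reject H0.

rho = 0.2000, p = 0.704000, fail to reject H0 at alpha = 0.05.


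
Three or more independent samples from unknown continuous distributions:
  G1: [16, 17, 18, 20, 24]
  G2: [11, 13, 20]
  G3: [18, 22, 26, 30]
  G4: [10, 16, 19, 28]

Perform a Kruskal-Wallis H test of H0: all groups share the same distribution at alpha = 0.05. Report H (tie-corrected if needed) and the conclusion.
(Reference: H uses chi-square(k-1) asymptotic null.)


Step 1: Combine all N = 16 observations and assign midranks.
sorted (value, group, rank): (10,G4,1), (11,G2,2), (13,G2,3), (16,G1,4.5), (16,G4,4.5), (17,G1,6), (18,G1,7.5), (18,G3,7.5), (19,G4,9), (20,G1,10.5), (20,G2,10.5), (22,G3,12), (24,G1,13), (26,G3,14), (28,G4,15), (30,G3,16)
Step 2: Sum ranks within each group.
R_1 = 41.5 (n_1 = 5)
R_2 = 15.5 (n_2 = 3)
R_3 = 49.5 (n_3 = 4)
R_4 = 29.5 (n_4 = 4)
Step 3: H = 12/(N(N+1)) * sum(R_i^2/n_i) - 3(N+1)
     = 12/(16*17) * (41.5^2/5 + 15.5^2/3 + 49.5^2/4 + 29.5^2/4) - 3*17
     = 0.044118 * 1254.66 - 51
     = 4.352574.
Step 4: Ties present; correction factor C = 1 - 18/(16^3 - 16) = 0.995588. Corrected H = 4.352574 / 0.995588 = 4.371861.
Step 5: Under H0, H ~ chi^2(3); p-value = 0.224009.
Step 6: alpha = 0.05. fail to reject H0.

H = 4.3719, df = 3, p = 0.224009, fail to reject H0.


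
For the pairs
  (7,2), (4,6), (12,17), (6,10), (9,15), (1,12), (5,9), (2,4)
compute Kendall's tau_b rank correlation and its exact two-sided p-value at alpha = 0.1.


Step 1: Enumerate the 28 unordered pairs (i,j) with i<j and classify each by sign(x_j-x_i) * sign(y_j-y_i).
  (1,2):dx=-3,dy=+4->D; (1,3):dx=+5,dy=+15->C; (1,4):dx=-1,dy=+8->D; (1,5):dx=+2,dy=+13->C
  (1,6):dx=-6,dy=+10->D; (1,7):dx=-2,dy=+7->D; (1,8):dx=-5,dy=+2->D; (2,3):dx=+8,dy=+11->C
  (2,4):dx=+2,dy=+4->C; (2,5):dx=+5,dy=+9->C; (2,6):dx=-3,dy=+6->D; (2,7):dx=+1,dy=+3->C
  (2,8):dx=-2,dy=-2->C; (3,4):dx=-6,dy=-7->C; (3,5):dx=-3,dy=-2->C; (3,6):dx=-11,dy=-5->C
  (3,7):dx=-7,dy=-8->C; (3,8):dx=-10,dy=-13->C; (4,5):dx=+3,dy=+5->C; (4,6):dx=-5,dy=+2->D
  (4,7):dx=-1,dy=-1->C; (4,8):dx=-4,dy=-6->C; (5,6):dx=-8,dy=-3->C; (5,7):dx=-4,dy=-6->C
  (5,8):dx=-7,dy=-11->C; (6,7):dx=+4,dy=-3->D; (6,8):dx=+1,dy=-8->D; (7,8):dx=-3,dy=-5->C
Step 2: C = 19, D = 9, total pairs = 28.
Step 3: tau = (C - D)/(n(n-1)/2) = (19 - 9)/28 = 0.357143.
Step 4: Exact two-sided p-value (enumerate n! = 40320 permutations of y under H0): p = 0.275099.
Step 5: alpha = 0.1. fail to reject H0.

tau_b = 0.3571 (C=19, D=9), p = 0.275099, fail to reject H0.


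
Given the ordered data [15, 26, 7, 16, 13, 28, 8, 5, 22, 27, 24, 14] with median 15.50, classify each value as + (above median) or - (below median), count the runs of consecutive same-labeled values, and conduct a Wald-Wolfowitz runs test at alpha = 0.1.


Step 1: Compute median = 15.50; label A = above, B = below.
Labels in order: BABABABBAAAB  (n_A = 6, n_B = 6)
Step 2: Count runs R = 9.
Step 3: Under H0 (random ordering), E[R] = 2*n_A*n_B/(n_A+n_B) + 1 = 2*6*6/12 + 1 = 7.0000.
        Var[R] = 2*n_A*n_B*(2*n_A*n_B - n_A - n_B) / ((n_A+n_B)^2 * (n_A+n_B-1)) = 4320/1584 = 2.7273.
        SD[R] = 1.6514.
Step 4: Continuity-corrected z = (R - 0.5 - E[R]) / SD[R] = (9 - 0.5 - 7.0000) / 1.6514 = 0.9083.
Step 5: Two-sided p-value via normal approximation = 2*(1 - Phi(|z|)) = 0.363722.
Step 6: alpha = 0.1. fail to reject H0.

R = 9, z = 0.9083, p = 0.363722, fail to reject H0.


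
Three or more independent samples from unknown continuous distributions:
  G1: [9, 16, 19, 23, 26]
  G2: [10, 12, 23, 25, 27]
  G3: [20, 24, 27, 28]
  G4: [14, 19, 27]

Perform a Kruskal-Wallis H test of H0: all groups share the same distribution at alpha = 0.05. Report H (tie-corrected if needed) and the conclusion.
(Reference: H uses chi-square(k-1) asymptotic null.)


Step 1: Combine all N = 17 observations and assign midranks.
sorted (value, group, rank): (9,G1,1), (10,G2,2), (12,G2,3), (14,G4,4), (16,G1,5), (19,G1,6.5), (19,G4,6.5), (20,G3,8), (23,G1,9.5), (23,G2,9.5), (24,G3,11), (25,G2,12), (26,G1,13), (27,G2,15), (27,G3,15), (27,G4,15), (28,G3,17)
Step 2: Sum ranks within each group.
R_1 = 35 (n_1 = 5)
R_2 = 41.5 (n_2 = 5)
R_3 = 51 (n_3 = 4)
R_4 = 25.5 (n_4 = 3)
Step 3: H = 12/(N(N+1)) * sum(R_i^2/n_i) - 3(N+1)
     = 12/(17*18) * (35^2/5 + 41.5^2/5 + 51^2/4 + 25.5^2/3) - 3*18
     = 0.039216 * 1456.45 - 54
     = 3.115686.
Step 4: Ties present; correction factor C = 1 - 36/(17^3 - 17) = 0.992647. Corrected H = 3.115686 / 0.992647 = 3.138765.
Step 5: Under H0, H ~ chi^2(3); p-value = 0.370721.
Step 6: alpha = 0.05. fail to reject H0.

H = 3.1388, df = 3, p = 0.370721, fail to reject H0.


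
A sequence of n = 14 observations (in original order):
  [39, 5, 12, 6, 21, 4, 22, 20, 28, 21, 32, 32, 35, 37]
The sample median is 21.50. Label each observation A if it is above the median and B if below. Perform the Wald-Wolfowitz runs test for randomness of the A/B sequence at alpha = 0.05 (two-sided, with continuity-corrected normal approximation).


Step 1: Compute median = 21.50; label A = above, B = below.
Labels in order: ABBBBBABABAAAA  (n_A = 7, n_B = 7)
Step 2: Count runs R = 7.
Step 3: Under H0 (random ordering), E[R] = 2*n_A*n_B/(n_A+n_B) + 1 = 2*7*7/14 + 1 = 8.0000.
        Var[R] = 2*n_A*n_B*(2*n_A*n_B - n_A - n_B) / ((n_A+n_B)^2 * (n_A+n_B-1)) = 8232/2548 = 3.2308.
        SD[R] = 1.7974.
Step 4: Continuity-corrected z = (R + 0.5 - E[R]) / SD[R] = (7 + 0.5 - 8.0000) / 1.7974 = -0.2782.
Step 5: Two-sided p-value via normal approximation = 2*(1 - Phi(|z|)) = 0.780879.
Step 6: alpha = 0.05. fail to reject H0.

R = 7, z = -0.2782, p = 0.780879, fail to reject H0.


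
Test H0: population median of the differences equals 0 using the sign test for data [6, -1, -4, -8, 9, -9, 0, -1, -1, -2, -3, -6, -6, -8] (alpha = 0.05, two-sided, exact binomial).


Step 1: Discard zero differences. Original n = 14; n_eff = number of nonzero differences = 13.
Nonzero differences (with sign): +6, -1, -4, -8, +9, -9, -1, -1, -2, -3, -6, -6, -8
Step 2: Count signs: positive = 2, negative = 11.
Step 3: Under H0: P(positive) = 0.5, so the number of positives S ~ Bin(13, 0.5).
Step 4: Two-sided exact p-value = sum of Bin(13,0.5) probabilities at or below the observed probability = 0.022461.
Step 5: alpha = 0.05. reject H0.

n_eff = 13, pos = 2, neg = 11, p = 0.022461, reject H0.


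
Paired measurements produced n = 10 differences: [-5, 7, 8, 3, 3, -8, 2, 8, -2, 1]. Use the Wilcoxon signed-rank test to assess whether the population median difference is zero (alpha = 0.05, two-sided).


Step 1: Drop any zero differences (none here) and take |d_i|.
|d| = [5, 7, 8, 3, 3, 8, 2, 8, 2, 1]
Step 2: Midrank |d_i| (ties get averaged ranks).
ranks: |5|->6, |7|->7, |8|->9, |3|->4.5, |3|->4.5, |8|->9, |2|->2.5, |8|->9, |2|->2.5, |1|->1
Step 3: Attach original signs; sum ranks with positive sign and with negative sign.
W+ = 7 + 9 + 4.5 + 4.5 + 2.5 + 9 + 1 = 37.5
W- = 6 + 9 + 2.5 = 17.5
(Check: W+ + W- = 55 should equal n(n+1)/2 = 55.)
Step 4: Test statistic W = min(W+, W-) = 17.5.
Step 5: Ties in |d|, so use the tie-corrected normal approximation.
        E[W] = n(n+1)/4 = 10*11/4 = 27.5.
        Tie groups: |d|=2 (t=2), |d|=3 (t=2), |d|=8 (t=3); sum(t^3 - t) = 36.
        Var[W] = n(n+1)(2n+1)/24 - sum(t^3-t)/48 = 2310/24 - 36/48 = 95.5.
        z = (W - E[W]) / sqrt(Var[W]) = (17.5 - 27.5) / 9.7724 = -1.0233.
        Two-sided p = 2*Phi(z) = 0.306171.
Step 6: alpha = 0.05. fail to reject H0.

W+ = 37.5, W- = 17.5, W = min = 17.5, p = 0.306171, fail to reject H0.


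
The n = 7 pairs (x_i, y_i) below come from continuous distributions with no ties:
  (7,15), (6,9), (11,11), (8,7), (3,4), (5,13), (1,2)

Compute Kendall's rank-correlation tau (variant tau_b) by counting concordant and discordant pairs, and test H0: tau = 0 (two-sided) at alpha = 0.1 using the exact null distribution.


Step 1: Enumerate the 21 unordered pairs (i,j) with i<j and classify each by sign(x_j-x_i) * sign(y_j-y_i).
  (1,2):dx=-1,dy=-6->C; (1,3):dx=+4,dy=-4->D; (1,4):dx=+1,dy=-8->D; (1,5):dx=-4,dy=-11->C
  (1,6):dx=-2,dy=-2->C; (1,7):dx=-6,dy=-13->C; (2,3):dx=+5,dy=+2->C; (2,4):dx=+2,dy=-2->D
  (2,5):dx=-3,dy=-5->C; (2,6):dx=-1,dy=+4->D; (2,7):dx=-5,dy=-7->C; (3,4):dx=-3,dy=-4->C
  (3,5):dx=-8,dy=-7->C; (3,6):dx=-6,dy=+2->D; (3,7):dx=-10,dy=-9->C; (4,5):dx=-5,dy=-3->C
  (4,6):dx=-3,dy=+6->D; (4,7):dx=-7,dy=-5->C; (5,6):dx=+2,dy=+9->C; (5,7):dx=-2,dy=-2->C
  (6,7):dx=-4,dy=-11->C
Step 2: C = 15, D = 6, total pairs = 21.
Step 3: tau = (C - D)/(n(n-1)/2) = (15 - 6)/21 = 0.428571.
Step 4: Exact two-sided p-value (enumerate n! = 5040 permutations of y under H0): p = 0.238889.
Step 5: alpha = 0.1. fail to reject H0.

tau_b = 0.4286 (C=15, D=6), p = 0.238889, fail to reject H0.


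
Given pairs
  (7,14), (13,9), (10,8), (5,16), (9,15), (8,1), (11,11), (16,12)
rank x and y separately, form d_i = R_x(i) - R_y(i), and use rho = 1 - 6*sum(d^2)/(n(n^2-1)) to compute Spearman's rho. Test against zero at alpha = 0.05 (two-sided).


Step 1: Rank x and y separately (midranks; no ties here).
rank(x): 7->2, 13->7, 10->5, 5->1, 9->4, 8->3, 11->6, 16->8
rank(y): 14->6, 9->3, 8->2, 16->8, 15->7, 1->1, 11->4, 12->5
Step 2: d_i = R_x(i) - R_y(i); compute d_i^2.
  (2-6)^2=16, (7-3)^2=16, (5-2)^2=9, (1-8)^2=49, (4-7)^2=9, (3-1)^2=4, (6-4)^2=4, (8-5)^2=9
sum(d^2) = 116.
Step 3: rho = 1 - 6*116 / (8*(8^2 - 1)) = 1 - 696/504 = -0.380952.
Step 4: Under H0, t = rho * sqrt((n-2)/(1-rho^2)) = -1.0092 ~ t(6).
Step 5: Two-sided p-value from the t-distribution with 6 df = 0.351813.
Step 6: alpha = 0.05. fail to reject H0.

rho = -0.3810, p = 0.351813, fail to reject H0 at alpha = 0.05.


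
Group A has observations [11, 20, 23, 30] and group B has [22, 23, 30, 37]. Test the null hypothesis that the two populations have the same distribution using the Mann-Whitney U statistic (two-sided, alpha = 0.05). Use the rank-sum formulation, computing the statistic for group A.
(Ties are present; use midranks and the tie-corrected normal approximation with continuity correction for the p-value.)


Step 1: Combine and sort all 8 observations; assign midranks.
sorted (value, group): (11,X), (20,X), (22,Y), (23,X), (23,Y), (30,X), (30,Y), (37,Y)
ranks: 11->1, 20->2, 22->3, 23->4.5, 23->4.5, 30->6.5, 30->6.5, 37->8
Step 2: Rank sum for X: R1 = 1 + 2 + 4.5 + 6.5 = 14.
Step 3: U_X = R1 - n1(n1+1)/2 = 14 - 4*5/2 = 14 - 10 = 4.
       U_Y = n1*n2 - U_X = 16 - 4 = 12.
Step 4: Ties are present, so use the tie-corrected normal approximation (with continuity correction) for the p-value.
Step 5: p-value = 0.306492; compare to alpha = 0.05. fail to reject H0.

U_X = 4, p = 0.306492, fail to reject H0 at alpha = 0.05.


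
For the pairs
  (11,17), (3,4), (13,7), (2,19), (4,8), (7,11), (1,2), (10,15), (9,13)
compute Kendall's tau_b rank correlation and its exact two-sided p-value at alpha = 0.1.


Step 1: Enumerate the 36 unordered pairs (i,j) with i<j and classify each by sign(x_j-x_i) * sign(y_j-y_i).
  (1,2):dx=-8,dy=-13->C; (1,3):dx=+2,dy=-10->D; (1,4):dx=-9,dy=+2->D; (1,5):dx=-7,dy=-9->C
  (1,6):dx=-4,dy=-6->C; (1,7):dx=-10,dy=-15->C; (1,8):dx=-1,dy=-2->C; (1,9):dx=-2,dy=-4->C
  (2,3):dx=+10,dy=+3->C; (2,4):dx=-1,dy=+15->D; (2,5):dx=+1,dy=+4->C; (2,6):dx=+4,dy=+7->C
  (2,7):dx=-2,dy=-2->C; (2,8):dx=+7,dy=+11->C; (2,9):dx=+6,dy=+9->C; (3,4):dx=-11,dy=+12->D
  (3,5):dx=-9,dy=+1->D; (3,6):dx=-6,dy=+4->D; (3,7):dx=-12,dy=-5->C; (3,8):dx=-3,dy=+8->D
  (3,9):dx=-4,dy=+6->D; (4,5):dx=+2,dy=-11->D; (4,6):dx=+5,dy=-8->D; (4,7):dx=-1,dy=-17->C
  (4,8):dx=+8,dy=-4->D; (4,9):dx=+7,dy=-6->D; (5,6):dx=+3,dy=+3->C; (5,7):dx=-3,dy=-6->C
  (5,8):dx=+6,dy=+7->C; (5,9):dx=+5,dy=+5->C; (6,7):dx=-6,dy=-9->C; (6,8):dx=+3,dy=+4->C
  (6,9):dx=+2,dy=+2->C; (7,8):dx=+9,dy=+13->C; (7,9):dx=+8,dy=+11->C; (8,9):dx=-1,dy=-2->C
Step 2: C = 24, D = 12, total pairs = 36.
Step 3: tau = (C - D)/(n(n-1)/2) = (24 - 12)/36 = 0.333333.
Step 4: Exact two-sided p-value (enumerate n! = 362880 permutations of y under H0): p = 0.259518.
Step 5: alpha = 0.1. fail to reject H0.

tau_b = 0.3333 (C=24, D=12), p = 0.259518, fail to reject H0.


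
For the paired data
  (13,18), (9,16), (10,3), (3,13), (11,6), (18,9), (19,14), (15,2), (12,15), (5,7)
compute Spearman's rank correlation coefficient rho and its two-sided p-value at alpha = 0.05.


Step 1: Rank x and y separately (midranks; no ties here).
rank(x): 13->7, 9->3, 10->4, 3->1, 11->5, 18->9, 19->10, 15->8, 12->6, 5->2
rank(y): 18->10, 16->9, 3->2, 13->6, 6->3, 9->5, 14->7, 2->1, 15->8, 7->4
Step 2: d_i = R_x(i) - R_y(i); compute d_i^2.
  (7-10)^2=9, (3-9)^2=36, (4-2)^2=4, (1-6)^2=25, (5-3)^2=4, (9-5)^2=16, (10-7)^2=9, (8-1)^2=49, (6-8)^2=4, (2-4)^2=4
sum(d^2) = 160.
Step 3: rho = 1 - 6*160 / (10*(10^2 - 1)) = 1 - 960/990 = 0.030303.
Step 4: Under H0, t = rho * sqrt((n-2)/(1-rho^2)) = 0.0857 ~ t(8).
Step 5: Two-sided p-value from the t-distribution with 8 df = 0.933773.
Step 6: alpha = 0.05. fail to reject H0.

rho = 0.0303, p = 0.933773, fail to reject H0 at alpha = 0.05.


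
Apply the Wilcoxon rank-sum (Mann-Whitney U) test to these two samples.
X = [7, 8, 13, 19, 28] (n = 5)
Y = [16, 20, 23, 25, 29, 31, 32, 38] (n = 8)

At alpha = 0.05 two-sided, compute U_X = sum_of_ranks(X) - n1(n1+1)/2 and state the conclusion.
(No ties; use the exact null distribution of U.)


Step 1: Combine and sort all 13 observations; assign midranks.
sorted (value, group): (7,X), (8,X), (13,X), (16,Y), (19,X), (20,Y), (23,Y), (25,Y), (28,X), (29,Y), (31,Y), (32,Y), (38,Y)
ranks: 7->1, 8->2, 13->3, 16->4, 19->5, 20->6, 23->7, 25->8, 28->9, 29->10, 31->11, 32->12, 38->13
Step 2: Rank sum for X: R1 = 1 + 2 + 3 + 5 + 9 = 20.
Step 3: U_X = R1 - n1(n1+1)/2 = 20 - 5*6/2 = 20 - 15 = 5.
       U_Y = n1*n2 - U_X = 40 - 5 = 35.
Step 4: No ties, so the exact null distribution of U (based on enumerating the C(13,5) = 1287 equally likely rank assignments) gives the two-sided p-value.
Step 5: p-value = 0.029526; compare to alpha = 0.05. reject H0.

U_X = 5, p = 0.029526, reject H0 at alpha = 0.05.


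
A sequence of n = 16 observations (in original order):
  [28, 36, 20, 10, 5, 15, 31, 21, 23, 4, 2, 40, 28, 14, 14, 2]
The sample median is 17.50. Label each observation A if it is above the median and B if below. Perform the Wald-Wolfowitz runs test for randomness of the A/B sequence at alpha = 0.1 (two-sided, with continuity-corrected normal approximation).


Step 1: Compute median = 17.50; label A = above, B = below.
Labels in order: AAABBBAAABBAABBB  (n_A = 8, n_B = 8)
Step 2: Count runs R = 6.
Step 3: Under H0 (random ordering), E[R] = 2*n_A*n_B/(n_A+n_B) + 1 = 2*8*8/16 + 1 = 9.0000.
        Var[R] = 2*n_A*n_B*(2*n_A*n_B - n_A - n_B) / ((n_A+n_B)^2 * (n_A+n_B-1)) = 14336/3840 = 3.7333.
        SD[R] = 1.9322.
Step 4: Continuity-corrected z = (R + 0.5 - E[R]) / SD[R] = (6 + 0.5 - 9.0000) / 1.9322 = -1.2939.
Step 5: Two-sided p-value via normal approximation = 2*(1 - Phi(|z|)) = 0.195709.
Step 6: alpha = 0.1. fail to reject H0.

R = 6, z = -1.2939, p = 0.195709, fail to reject H0.


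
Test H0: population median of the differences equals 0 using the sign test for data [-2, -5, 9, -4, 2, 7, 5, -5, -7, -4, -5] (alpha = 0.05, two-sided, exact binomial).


Step 1: Discard zero differences. Original n = 11; n_eff = number of nonzero differences = 11.
Nonzero differences (with sign): -2, -5, +9, -4, +2, +7, +5, -5, -7, -4, -5
Step 2: Count signs: positive = 4, negative = 7.
Step 3: Under H0: P(positive) = 0.5, so the number of positives S ~ Bin(11, 0.5).
Step 4: Two-sided exact p-value = sum of Bin(11,0.5) probabilities at or below the observed probability = 0.548828.
Step 5: alpha = 0.05. fail to reject H0.

n_eff = 11, pos = 4, neg = 7, p = 0.548828, fail to reject H0.


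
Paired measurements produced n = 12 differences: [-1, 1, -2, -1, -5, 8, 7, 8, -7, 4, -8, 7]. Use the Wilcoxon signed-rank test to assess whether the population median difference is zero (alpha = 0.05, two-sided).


Step 1: Drop any zero differences (none here) and take |d_i|.
|d| = [1, 1, 2, 1, 5, 8, 7, 8, 7, 4, 8, 7]
Step 2: Midrank |d_i| (ties get averaged ranks).
ranks: |1|->2, |1|->2, |2|->4, |1|->2, |5|->6, |8|->11, |7|->8, |8|->11, |7|->8, |4|->5, |8|->11, |7|->8
Step 3: Attach original signs; sum ranks with positive sign and with negative sign.
W+ = 2 + 11 + 8 + 11 + 5 + 8 = 45
W- = 2 + 4 + 2 + 6 + 8 + 11 = 33
(Check: W+ + W- = 78 should equal n(n+1)/2 = 78.)
Step 4: Test statistic W = min(W+, W-) = 33.
Step 5: Ties in |d|, so use the tie-corrected normal approximation.
        E[W] = n(n+1)/4 = 12*13/4 = 39.
        Tie groups: |d|=1 (t=3), |d|=7 (t=3), |d|=8 (t=3); sum(t^3 - t) = 72.
        Var[W] = n(n+1)(2n+1)/24 - sum(t^3-t)/48 = 3900/24 - 72/48 = 161.
        z = (W - E[W]) / sqrt(Var[W]) = (33 - 39) / 12.6886 = -0.4729.
        Two-sided p = 2*Phi(z) = 0.636309.
Step 6: alpha = 0.05. fail to reject H0.

W+ = 45, W- = 33, W = min = 33, p = 0.636309, fail to reject H0.


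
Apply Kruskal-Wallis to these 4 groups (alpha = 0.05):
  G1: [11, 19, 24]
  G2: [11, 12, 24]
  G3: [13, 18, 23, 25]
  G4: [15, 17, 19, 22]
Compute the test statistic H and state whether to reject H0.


Step 1: Combine all N = 14 observations and assign midranks.
sorted (value, group, rank): (11,G1,1.5), (11,G2,1.5), (12,G2,3), (13,G3,4), (15,G4,5), (17,G4,6), (18,G3,7), (19,G1,8.5), (19,G4,8.5), (22,G4,10), (23,G3,11), (24,G1,12.5), (24,G2,12.5), (25,G3,14)
Step 2: Sum ranks within each group.
R_1 = 22.5 (n_1 = 3)
R_2 = 17 (n_2 = 3)
R_3 = 36 (n_3 = 4)
R_4 = 29.5 (n_4 = 4)
Step 3: H = 12/(N(N+1)) * sum(R_i^2/n_i) - 3(N+1)
     = 12/(14*15) * (22.5^2/3 + 17^2/3 + 36^2/4 + 29.5^2/4) - 3*15
     = 0.057143 * 806.646 - 45
     = 1.094048.
Step 4: Ties present; correction factor C = 1 - 18/(14^3 - 14) = 0.993407. Corrected H = 1.094048 / 0.993407 = 1.101309.
Step 5: Under H0, H ~ chi^2(3); p-value = 0.776758.
Step 6: alpha = 0.05. fail to reject H0.

H = 1.1013, df = 3, p = 0.776758, fail to reject H0.


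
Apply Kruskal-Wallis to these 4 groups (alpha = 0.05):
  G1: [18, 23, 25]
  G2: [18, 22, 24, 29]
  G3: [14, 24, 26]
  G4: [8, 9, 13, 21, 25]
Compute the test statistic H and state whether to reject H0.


Step 1: Combine all N = 15 observations and assign midranks.
sorted (value, group, rank): (8,G4,1), (9,G4,2), (13,G4,3), (14,G3,4), (18,G1,5.5), (18,G2,5.5), (21,G4,7), (22,G2,8), (23,G1,9), (24,G2,10.5), (24,G3,10.5), (25,G1,12.5), (25,G4,12.5), (26,G3,14), (29,G2,15)
Step 2: Sum ranks within each group.
R_1 = 27 (n_1 = 3)
R_2 = 39 (n_2 = 4)
R_3 = 28.5 (n_3 = 3)
R_4 = 25.5 (n_4 = 5)
Step 3: H = 12/(N(N+1)) * sum(R_i^2/n_i) - 3(N+1)
     = 12/(15*16) * (27^2/3 + 39^2/4 + 28.5^2/3 + 25.5^2/5) - 3*16
     = 0.050000 * 1024.05 - 48
     = 3.202500.
Step 4: Ties present; correction factor C = 1 - 18/(15^3 - 15) = 0.994643. Corrected H = 3.202500 / 0.994643 = 3.219749.
Step 5: Under H0, H ~ chi^2(3); p-value = 0.358969.
Step 6: alpha = 0.05. fail to reject H0.

H = 3.2197, df = 3, p = 0.358969, fail to reject H0.


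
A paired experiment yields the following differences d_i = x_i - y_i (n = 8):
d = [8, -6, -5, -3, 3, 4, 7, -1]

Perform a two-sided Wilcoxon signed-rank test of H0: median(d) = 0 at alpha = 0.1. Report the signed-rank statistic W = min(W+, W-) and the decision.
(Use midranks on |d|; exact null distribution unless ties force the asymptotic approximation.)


Step 1: Drop any zero differences (none here) and take |d_i|.
|d| = [8, 6, 5, 3, 3, 4, 7, 1]
Step 2: Midrank |d_i| (ties get averaged ranks).
ranks: |8|->8, |6|->6, |5|->5, |3|->2.5, |3|->2.5, |4|->4, |7|->7, |1|->1
Step 3: Attach original signs; sum ranks with positive sign and with negative sign.
W+ = 8 + 2.5 + 4 + 7 = 21.5
W- = 6 + 5 + 2.5 + 1 = 14.5
(Check: W+ + W- = 36 should equal n(n+1)/2 = 36.)
Step 4: Test statistic W = min(W+, W-) = 14.5.
Step 5: Ties in |d|, so use the tie-corrected normal approximation.
        E[W] = n(n+1)/4 = 8*9/4 = 18.
        Tie groups: |d|=3 (t=2); sum(t^3 - t) = 6.
        Var[W] = n(n+1)(2n+1)/24 - sum(t^3-t)/48 = 1224/24 - 6/48 = 50.875.
        z = (W - E[W]) / sqrt(Var[W]) = (14.5 - 18) / 7.1327 = -0.4907.
        Two-sided p = 2*Phi(z) = 0.623639.
Step 6: alpha = 0.1. fail to reject H0.

W+ = 21.5, W- = 14.5, W = min = 14.5, p = 0.623639, fail to reject H0.


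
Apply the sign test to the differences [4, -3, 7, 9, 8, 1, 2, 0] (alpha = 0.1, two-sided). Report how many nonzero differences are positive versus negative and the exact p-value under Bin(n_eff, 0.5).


Step 1: Discard zero differences. Original n = 8; n_eff = number of nonzero differences = 7.
Nonzero differences (with sign): +4, -3, +7, +9, +8, +1, +2
Step 2: Count signs: positive = 6, negative = 1.
Step 3: Under H0: P(positive) = 0.5, so the number of positives S ~ Bin(7, 0.5).
Step 4: Two-sided exact p-value = sum of Bin(7,0.5) probabilities at or below the observed probability = 0.125000.
Step 5: alpha = 0.1. fail to reject H0.

n_eff = 7, pos = 6, neg = 1, p = 0.125000, fail to reject H0.


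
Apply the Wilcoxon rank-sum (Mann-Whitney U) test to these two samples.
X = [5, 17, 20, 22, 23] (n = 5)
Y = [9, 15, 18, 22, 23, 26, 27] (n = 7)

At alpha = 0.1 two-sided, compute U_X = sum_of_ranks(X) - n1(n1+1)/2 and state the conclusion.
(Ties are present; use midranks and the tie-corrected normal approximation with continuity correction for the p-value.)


Step 1: Combine and sort all 12 observations; assign midranks.
sorted (value, group): (5,X), (9,Y), (15,Y), (17,X), (18,Y), (20,X), (22,X), (22,Y), (23,X), (23,Y), (26,Y), (27,Y)
ranks: 5->1, 9->2, 15->3, 17->4, 18->5, 20->6, 22->7.5, 22->7.5, 23->9.5, 23->9.5, 26->11, 27->12
Step 2: Rank sum for X: R1 = 1 + 4 + 6 + 7.5 + 9.5 = 28.
Step 3: U_X = R1 - n1(n1+1)/2 = 28 - 5*6/2 = 28 - 15 = 13.
       U_Y = n1*n2 - U_X = 35 - 13 = 22.
Step 4: Ties are present, so use the tie-corrected normal approximation (with continuity correction) for the p-value.
Step 5: p-value = 0.514478; compare to alpha = 0.1. fail to reject H0.

U_X = 13, p = 0.514478, fail to reject H0 at alpha = 0.1.


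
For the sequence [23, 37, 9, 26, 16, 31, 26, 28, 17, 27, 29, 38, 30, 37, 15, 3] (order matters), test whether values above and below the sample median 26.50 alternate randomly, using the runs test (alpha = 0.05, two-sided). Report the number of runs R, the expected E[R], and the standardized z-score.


Step 1: Compute median = 26.50; label A = above, B = below.
Labels in order: BABBBABABAAAAABB  (n_A = 8, n_B = 8)
Step 2: Count runs R = 9.
Step 3: Under H0 (random ordering), E[R] = 2*n_A*n_B/(n_A+n_B) + 1 = 2*8*8/16 + 1 = 9.0000.
        Var[R] = 2*n_A*n_B*(2*n_A*n_B - n_A - n_B) / ((n_A+n_B)^2 * (n_A+n_B-1)) = 14336/3840 = 3.7333.
        SD[R] = 1.9322.
Step 4: R = E[R], so z = 0 with no continuity correction.
Step 5: Two-sided p-value via normal approximation = 2*(1 - Phi(|z|)) = 1.000000.
Step 6: alpha = 0.05. fail to reject H0.

R = 9, z = 0.0000, p = 1.000000, fail to reject H0.


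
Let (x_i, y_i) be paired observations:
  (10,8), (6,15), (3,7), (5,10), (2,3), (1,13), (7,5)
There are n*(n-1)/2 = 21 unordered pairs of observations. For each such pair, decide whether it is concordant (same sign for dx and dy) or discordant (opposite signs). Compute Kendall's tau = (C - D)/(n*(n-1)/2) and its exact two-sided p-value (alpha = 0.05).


Step 1: Enumerate the 21 unordered pairs (i,j) with i<j and classify each by sign(x_j-x_i) * sign(y_j-y_i).
  (1,2):dx=-4,dy=+7->D; (1,3):dx=-7,dy=-1->C; (1,4):dx=-5,dy=+2->D; (1,5):dx=-8,dy=-5->C
  (1,6):dx=-9,dy=+5->D; (1,7):dx=-3,dy=-3->C; (2,3):dx=-3,dy=-8->C; (2,4):dx=-1,dy=-5->C
  (2,5):dx=-4,dy=-12->C; (2,6):dx=-5,dy=-2->C; (2,7):dx=+1,dy=-10->D; (3,4):dx=+2,dy=+3->C
  (3,5):dx=-1,dy=-4->C; (3,6):dx=-2,dy=+6->D; (3,7):dx=+4,dy=-2->D; (4,5):dx=-3,dy=-7->C
  (4,6):dx=-4,dy=+3->D; (4,7):dx=+2,dy=-5->D; (5,6):dx=-1,dy=+10->D; (5,7):dx=+5,dy=+2->C
  (6,7):dx=+6,dy=-8->D
Step 2: C = 11, D = 10, total pairs = 21.
Step 3: tau = (C - D)/(n(n-1)/2) = (11 - 10)/21 = 0.047619.
Step 4: Exact two-sided p-value (enumerate n! = 5040 permutations of y under H0): p = 1.000000.
Step 5: alpha = 0.05. fail to reject H0.

tau_b = 0.0476 (C=11, D=10), p = 1.000000, fail to reject H0.


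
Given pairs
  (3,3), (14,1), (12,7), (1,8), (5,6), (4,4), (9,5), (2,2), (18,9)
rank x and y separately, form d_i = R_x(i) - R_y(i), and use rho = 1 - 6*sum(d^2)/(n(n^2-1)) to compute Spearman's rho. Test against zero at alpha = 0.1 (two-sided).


Step 1: Rank x and y separately (midranks; no ties here).
rank(x): 3->3, 14->8, 12->7, 1->1, 5->5, 4->4, 9->6, 2->2, 18->9
rank(y): 3->3, 1->1, 7->7, 8->8, 6->6, 4->4, 5->5, 2->2, 9->9
Step 2: d_i = R_x(i) - R_y(i); compute d_i^2.
  (3-3)^2=0, (8-1)^2=49, (7-7)^2=0, (1-8)^2=49, (5-6)^2=1, (4-4)^2=0, (6-5)^2=1, (2-2)^2=0, (9-9)^2=0
sum(d^2) = 100.
Step 3: rho = 1 - 6*100 / (9*(9^2 - 1)) = 1 - 600/720 = 0.166667.
Step 4: Under H0, t = rho * sqrt((n-2)/(1-rho^2)) = 0.4472 ~ t(7).
Step 5: Two-sided p-value from the t-distribution with 7 df = 0.668231.
Step 6: alpha = 0.1. fail to reject H0.

rho = 0.1667, p = 0.668231, fail to reject H0 at alpha = 0.1.


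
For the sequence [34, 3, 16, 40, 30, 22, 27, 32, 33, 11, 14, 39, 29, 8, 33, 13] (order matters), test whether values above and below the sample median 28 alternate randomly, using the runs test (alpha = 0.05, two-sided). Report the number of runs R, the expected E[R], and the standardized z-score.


Step 1: Compute median = 28; label A = above, B = below.
Labels in order: ABBAABBAABBAABAB  (n_A = 8, n_B = 8)
Step 2: Count runs R = 10.
Step 3: Under H0 (random ordering), E[R] = 2*n_A*n_B/(n_A+n_B) + 1 = 2*8*8/16 + 1 = 9.0000.
        Var[R] = 2*n_A*n_B*(2*n_A*n_B - n_A - n_B) / ((n_A+n_B)^2 * (n_A+n_B-1)) = 14336/3840 = 3.7333.
        SD[R] = 1.9322.
Step 4: Continuity-corrected z = (R - 0.5 - E[R]) / SD[R] = (10 - 0.5 - 9.0000) / 1.9322 = 0.2588.
Step 5: Two-sided p-value via normal approximation = 2*(1 - Phi(|z|)) = 0.795809.
Step 6: alpha = 0.05. fail to reject H0.

R = 10, z = 0.2588, p = 0.795809, fail to reject H0.


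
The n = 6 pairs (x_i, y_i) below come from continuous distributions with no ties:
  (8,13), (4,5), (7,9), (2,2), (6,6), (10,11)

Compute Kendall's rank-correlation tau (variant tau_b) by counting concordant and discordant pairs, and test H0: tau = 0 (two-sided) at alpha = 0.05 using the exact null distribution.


Step 1: Enumerate the 15 unordered pairs (i,j) with i<j and classify each by sign(x_j-x_i) * sign(y_j-y_i).
  (1,2):dx=-4,dy=-8->C; (1,3):dx=-1,dy=-4->C; (1,4):dx=-6,dy=-11->C; (1,5):dx=-2,dy=-7->C
  (1,6):dx=+2,dy=-2->D; (2,3):dx=+3,dy=+4->C; (2,4):dx=-2,dy=-3->C; (2,5):dx=+2,dy=+1->C
  (2,6):dx=+6,dy=+6->C; (3,4):dx=-5,dy=-7->C; (3,5):dx=-1,dy=-3->C; (3,6):dx=+3,dy=+2->C
  (4,5):dx=+4,dy=+4->C; (4,6):dx=+8,dy=+9->C; (5,6):dx=+4,dy=+5->C
Step 2: C = 14, D = 1, total pairs = 15.
Step 3: tau = (C - D)/(n(n-1)/2) = (14 - 1)/15 = 0.866667.
Step 4: Exact two-sided p-value (enumerate n! = 720 permutations of y under H0): p = 0.016667.
Step 5: alpha = 0.05. reject H0.

tau_b = 0.8667 (C=14, D=1), p = 0.016667, reject H0.


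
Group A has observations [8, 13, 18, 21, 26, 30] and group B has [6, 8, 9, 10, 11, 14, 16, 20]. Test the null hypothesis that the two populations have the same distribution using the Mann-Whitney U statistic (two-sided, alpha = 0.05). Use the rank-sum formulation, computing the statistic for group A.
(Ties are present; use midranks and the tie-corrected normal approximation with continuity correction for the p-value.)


Step 1: Combine and sort all 14 observations; assign midranks.
sorted (value, group): (6,Y), (8,X), (8,Y), (9,Y), (10,Y), (11,Y), (13,X), (14,Y), (16,Y), (18,X), (20,Y), (21,X), (26,X), (30,X)
ranks: 6->1, 8->2.5, 8->2.5, 9->4, 10->5, 11->6, 13->7, 14->8, 16->9, 18->10, 20->11, 21->12, 26->13, 30->14
Step 2: Rank sum for X: R1 = 2.5 + 7 + 10 + 12 + 13 + 14 = 58.5.
Step 3: U_X = R1 - n1(n1+1)/2 = 58.5 - 6*7/2 = 58.5 - 21 = 37.5.
       U_Y = n1*n2 - U_X = 48 - 37.5 = 10.5.
Step 4: Ties are present, so use the tie-corrected normal approximation (with continuity correction) for the p-value.
Step 5: p-value = 0.092930; compare to alpha = 0.05. fail to reject H0.

U_X = 37.5, p = 0.092930, fail to reject H0 at alpha = 0.05.


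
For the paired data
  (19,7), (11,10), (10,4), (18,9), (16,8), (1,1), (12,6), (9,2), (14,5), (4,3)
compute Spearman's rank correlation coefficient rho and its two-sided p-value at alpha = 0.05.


Step 1: Rank x and y separately (midranks; no ties here).
rank(x): 19->10, 11->5, 10->4, 18->9, 16->8, 1->1, 12->6, 9->3, 14->7, 4->2
rank(y): 7->7, 10->10, 4->4, 9->9, 8->8, 1->1, 6->6, 2->2, 5->5, 3->3
Step 2: d_i = R_x(i) - R_y(i); compute d_i^2.
  (10-7)^2=9, (5-10)^2=25, (4-4)^2=0, (9-9)^2=0, (8-8)^2=0, (1-1)^2=0, (6-6)^2=0, (3-2)^2=1, (7-5)^2=4, (2-3)^2=1
sum(d^2) = 40.
Step 3: rho = 1 - 6*40 / (10*(10^2 - 1)) = 1 - 240/990 = 0.757576.
Step 4: Under H0, t = rho * sqrt((n-2)/(1-rho^2)) = 3.2827 ~ t(8).
Step 5: Two-sided p-value from the t-distribution with 8 df = 0.011143.
Step 6: alpha = 0.05. reject H0.

rho = 0.7576, p = 0.011143, reject H0 at alpha = 0.05.


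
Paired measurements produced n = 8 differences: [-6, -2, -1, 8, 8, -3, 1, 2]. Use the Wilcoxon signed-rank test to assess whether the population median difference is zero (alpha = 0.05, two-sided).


Step 1: Drop any zero differences (none here) and take |d_i|.
|d| = [6, 2, 1, 8, 8, 3, 1, 2]
Step 2: Midrank |d_i| (ties get averaged ranks).
ranks: |6|->6, |2|->3.5, |1|->1.5, |8|->7.5, |8|->7.5, |3|->5, |1|->1.5, |2|->3.5
Step 3: Attach original signs; sum ranks with positive sign and with negative sign.
W+ = 7.5 + 7.5 + 1.5 + 3.5 = 20
W- = 6 + 3.5 + 1.5 + 5 = 16
(Check: W+ + W- = 36 should equal n(n+1)/2 = 36.)
Step 4: Test statistic W = min(W+, W-) = 16.
Step 5: Ties in |d|, so use the tie-corrected normal approximation.
        E[W] = n(n+1)/4 = 8*9/4 = 18.
        Tie groups: |d|=1 (t=2), |d|=2 (t=2), |d|=8 (t=2); sum(t^3 - t) = 18.
        Var[W] = n(n+1)(2n+1)/24 - sum(t^3-t)/48 = 1224/24 - 18/48 = 50.625.
        z = (W - E[W]) / sqrt(Var[W]) = (16 - 18) / 7.1151 = -0.2811.
        Two-sided p = 2*Phi(z) = 0.778640.
Step 6: alpha = 0.05. fail to reject H0.

W+ = 20, W- = 16, W = min = 16, p = 0.778640, fail to reject H0.


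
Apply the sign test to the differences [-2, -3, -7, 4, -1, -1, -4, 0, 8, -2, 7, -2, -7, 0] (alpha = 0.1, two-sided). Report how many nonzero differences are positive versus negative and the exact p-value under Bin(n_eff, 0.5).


Step 1: Discard zero differences. Original n = 14; n_eff = number of nonzero differences = 12.
Nonzero differences (with sign): -2, -3, -7, +4, -1, -1, -4, +8, -2, +7, -2, -7
Step 2: Count signs: positive = 3, negative = 9.
Step 3: Under H0: P(positive) = 0.5, so the number of positives S ~ Bin(12, 0.5).
Step 4: Two-sided exact p-value = sum of Bin(12,0.5) probabilities at or below the observed probability = 0.145996.
Step 5: alpha = 0.1. fail to reject H0.

n_eff = 12, pos = 3, neg = 9, p = 0.145996, fail to reject H0.


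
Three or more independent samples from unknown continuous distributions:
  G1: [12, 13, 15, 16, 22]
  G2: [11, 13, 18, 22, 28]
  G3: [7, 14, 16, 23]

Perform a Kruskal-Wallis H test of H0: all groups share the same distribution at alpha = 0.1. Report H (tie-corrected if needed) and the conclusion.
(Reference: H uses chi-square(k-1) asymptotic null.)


Step 1: Combine all N = 14 observations and assign midranks.
sorted (value, group, rank): (7,G3,1), (11,G2,2), (12,G1,3), (13,G1,4.5), (13,G2,4.5), (14,G3,6), (15,G1,7), (16,G1,8.5), (16,G3,8.5), (18,G2,10), (22,G1,11.5), (22,G2,11.5), (23,G3,13), (28,G2,14)
Step 2: Sum ranks within each group.
R_1 = 34.5 (n_1 = 5)
R_2 = 42 (n_2 = 5)
R_3 = 28.5 (n_3 = 4)
Step 3: H = 12/(N(N+1)) * sum(R_i^2/n_i) - 3(N+1)
     = 12/(14*15) * (34.5^2/5 + 42^2/5 + 28.5^2/4) - 3*15
     = 0.057143 * 793.913 - 45
     = 0.366429.
Step 4: Ties present; correction factor C = 1 - 18/(14^3 - 14) = 0.993407. Corrected H = 0.366429 / 0.993407 = 0.368861.
Step 5: Under H0, H ~ chi^2(2); p-value = 0.831578.
Step 6: alpha = 0.1. fail to reject H0.

H = 0.3689, df = 2, p = 0.831578, fail to reject H0.


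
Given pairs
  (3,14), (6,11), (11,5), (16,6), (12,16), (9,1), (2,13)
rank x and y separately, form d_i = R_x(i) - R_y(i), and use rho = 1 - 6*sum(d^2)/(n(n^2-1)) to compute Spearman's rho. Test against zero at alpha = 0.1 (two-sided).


Step 1: Rank x and y separately (midranks; no ties here).
rank(x): 3->2, 6->3, 11->5, 16->7, 12->6, 9->4, 2->1
rank(y): 14->6, 11->4, 5->2, 6->3, 16->7, 1->1, 13->5
Step 2: d_i = R_x(i) - R_y(i); compute d_i^2.
  (2-6)^2=16, (3-4)^2=1, (5-2)^2=9, (7-3)^2=16, (6-7)^2=1, (4-1)^2=9, (1-5)^2=16
sum(d^2) = 68.
Step 3: rho = 1 - 6*68 / (7*(7^2 - 1)) = 1 - 408/336 = -0.214286.
Step 4: Under H0, t = rho * sqrt((n-2)/(1-rho^2)) = -0.4906 ~ t(5).
Step 5: Two-sided p-value from the t-distribution with 5 df = 0.644512.
Step 6: alpha = 0.1. fail to reject H0.

rho = -0.2143, p = 0.644512, fail to reject H0 at alpha = 0.1.


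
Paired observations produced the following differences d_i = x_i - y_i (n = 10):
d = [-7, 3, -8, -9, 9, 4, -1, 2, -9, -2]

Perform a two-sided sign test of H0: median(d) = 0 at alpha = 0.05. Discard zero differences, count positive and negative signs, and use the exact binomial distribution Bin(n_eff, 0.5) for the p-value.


Step 1: Discard zero differences. Original n = 10; n_eff = number of nonzero differences = 10.
Nonzero differences (with sign): -7, +3, -8, -9, +9, +4, -1, +2, -9, -2
Step 2: Count signs: positive = 4, negative = 6.
Step 3: Under H0: P(positive) = 0.5, so the number of positives S ~ Bin(10, 0.5).
Step 4: Two-sided exact p-value = sum of Bin(10,0.5) probabilities at or below the observed probability = 0.753906.
Step 5: alpha = 0.05. fail to reject H0.

n_eff = 10, pos = 4, neg = 6, p = 0.753906, fail to reject H0.
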